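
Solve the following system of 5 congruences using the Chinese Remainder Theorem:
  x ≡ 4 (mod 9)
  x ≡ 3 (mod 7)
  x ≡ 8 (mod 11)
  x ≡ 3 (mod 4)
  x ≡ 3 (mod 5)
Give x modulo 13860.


Product of moduli M = 9 · 7 · 11 · 4 · 5 = 13860.
Merge one congruence at a time:
  Start: x ≡ 4 (mod 9).
  Combine with x ≡ 3 (mod 7); new modulus lcm = 63.
    Write x = 4 + 9·t and substitute into x ≡ 3 (mod 7): 9·t ≡ 3 − 4 = -1 (mod 7).
    Reduce coefficients mod 7: 2·t ≡ 6 (mod 7).
    The inverse of 2 mod 7 is 4 (since 2·4 = 8 = 1·7 + 1), so t ≡ 4·6 = 24 ≡ 3 (mod 7).
    Then x = 4 + 9·3 = 31, valid modulo lcm(9, 7) = 63: x ≡ 31 (mod 63).
  Combine with x ≡ 8 (mod 11); new modulus lcm = 693.
    Write x = 31 + 63·t and substitute into x ≡ 8 (mod 11): 63·t ≡ 8 − 31 = -23 (mod 11).
    Reduce coefficients mod 11: 8·t ≡ 10 (mod 11).
    The inverse of 8 mod 11 is 7 (since 8·7 = 56 = 5·11 + 1), so t ≡ 7·10 = 70 ≡ 4 (mod 11).
    Then x = 31 + 63·4 = 283, valid modulo lcm(63, 11) = 693: x ≡ 283 (mod 693).
  Combine with x ≡ 3 (mod 4); new modulus lcm = 2772.
    Write x = 283 + 693·t and substitute into x ≡ 3 (mod 4): 693·t ≡ 3 − 283 = -280 (mod 4).
    Reduce coefficients mod 4: 1·t ≡ 0 (mod 4).
    So t ≡ 0 (mod 4).
    Then x = 283 + 693·0 = 283, valid modulo lcm(693, 4) = 2772: x ≡ 283 (mod 2772).
  Combine with x ≡ 3 (mod 5); new modulus lcm = 13860.
    Write x = 283 + 2772·t and substitute into x ≡ 3 (mod 5): 2772·t ≡ 3 − 283 = -280 (mod 5).
    Reduce coefficients mod 5: 2·t ≡ 0 (mod 5).
    The inverse of 2 mod 5 is 3 (since 2·3 = 6 = 1·5 + 1), so t ≡ 3·0 = 0 ≡ 0 (mod 5).
    Then x = 283 + 2772·0 = 283, valid modulo lcm(2772, 5) = 13860: x ≡ 283 (mod 13860).
Verify against each original: 283 mod 9 = 4, 283 mod 7 = 3, 283 mod 11 = 8, 283 mod 4 = 3, 283 mod 5 = 3.

x ≡ 283 (mod 13860).


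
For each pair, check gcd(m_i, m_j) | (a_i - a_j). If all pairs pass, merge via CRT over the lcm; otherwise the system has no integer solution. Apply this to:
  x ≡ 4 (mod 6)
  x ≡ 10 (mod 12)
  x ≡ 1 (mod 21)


Moduli 6, 12, 21 are not pairwise coprime, so CRT works modulo lcm(m_i) when all pairwise compatibility conditions hold.
Pairwise compatibility: gcd(m_i, m_j) must divide a_i - a_j for every pair.
Merge one congruence at a time:
  Start: x ≡ 4 (mod 6).
  Combine with x ≡ 10 (mod 12): gcd(6, 12) = 6; 10 - 4 = 6, which IS divisible by 6, so compatible.
    Write x = 4 + 6·t and substitute into x ≡ 10 (mod 12): 6·t ≡ 10 − 4 = 6 (mod 12).
    Divide the congruence (and modulus) by g = 6: 1·t ≡ 1 (mod 2).
    So t ≡ 1 (mod 2).
    Then x = 4 + 6·1 = 10, valid modulo lcm(6, 12) = 12: x ≡ 10 (mod 12).
  Combine with x ≡ 1 (mod 21): gcd(12, 21) = 3; 1 - 10 = -9, which IS divisible by 3, so compatible.
    Write x = 10 + 12·t and substitute into x ≡ 1 (mod 21): 12·t ≡ 1 − 10 = -9 (mod 21).
    Divide the congruence (and modulus) by g = 3: 4·t ≡ -3 (mod 7).
    Reduce coefficients mod 7: 4·t ≡ 4 (mod 7).
    The inverse of 4 mod 7 is 2 (since 4·2 = 8 = 1·7 + 1), so t ≡ 2·4 = 8 ≡ 1 (mod 7).
    Then x = 10 + 12·1 = 22, valid modulo lcm(12, 21) = 84: x ≡ 22 (mod 84).
Verify: 22 mod 6 = 4, 22 mod 12 = 10, 22 mod 21 = 1.

x ≡ 22 (mod 84).


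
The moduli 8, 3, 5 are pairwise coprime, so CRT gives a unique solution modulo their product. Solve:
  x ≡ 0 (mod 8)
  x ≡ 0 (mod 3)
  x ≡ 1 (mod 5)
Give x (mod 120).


Moduli 8, 3, 5 are pairwise coprime; by CRT there is a unique solution modulo M = 8 · 3 · 5 = 120.
Solve pairwise, accumulating the modulus:
  Start with x ≡ 0 (mod 8).
  Combine with x ≡ 0 (mod 3): since gcd(8, 3) = 1, we get a unique residue mod 24.
    Write x = 0 + 8·t and substitute into x ≡ 0 (mod 3): 8·t ≡ 0 − 0 = 0 (mod 3).
    Reduce coefficients mod 3: 2·t ≡ 0 (mod 3).
    The inverse of 2 mod 3 is 2 (since 2·2 = 4 = 1·3 + 1), so t ≡ 2·0 = 0 ≡ 0 (mod 3).
    Then x = 0 + 8·0 = 0, valid modulo lcm(8, 3) = 24: x ≡ 0 (mod 24).
  Combine with x ≡ 1 (mod 5): since gcd(24, 5) = 1, we get a unique residue mod 120.
    Write x = 0 + 24·t and substitute into x ≡ 1 (mod 5): 24·t ≡ 1 − 0 = 1 (mod 5).
    Reduce coefficients mod 5: 4·t ≡ 1 (mod 5).
    The inverse of 4 mod 5 is 4 (since 4·4 = 16 = 3·5 + 1), so t ≡ 4·1 = 4 ≡ 4 (mod 5).
    Then x = 0 + 24·4 = 96, valid modulo lcm(24, 5) = 120: x ≡ 96 (mod 120).
Verify: 96 mod 8 = 0 ✓, 96 mod 3 = 0 ✓, 96 mod 5 = 1 ✓.

x ≡ 96 (mod 120).


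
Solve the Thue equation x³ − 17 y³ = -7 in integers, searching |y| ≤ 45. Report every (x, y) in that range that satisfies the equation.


The equation is x³ - 17y³ = -7. For fixed y, x³ = 17·y³ − 7, so a solution requires the RHS to be a perfect cube.
Strategy: iterate y from -45 to 45, compute RHS = 17·y³ − 7, and check whether it is a (positive or negative) perfect cube.
Check small values of y:
  y = 0: RHS = -7 is not a perfect cube.
  y = 1: RHS = 10 is not a perfect cube.
  y = -1: RHS = -24 is not a perfect cube.
  y = 2: RHS = 129 is not a perfect cube.
  y = -2: RHS = -143 is not a perfect cube.
  y = 3: RHS = 452 is not a perfect cube.
  y = -3: RHS = -466 is not a perfect cube.
Continuing the search up to |y| = 45 finds no solutions either.
No (x, y) in the scanned range satisfies the equation.

No integer solutions with |y| ≤ 45.


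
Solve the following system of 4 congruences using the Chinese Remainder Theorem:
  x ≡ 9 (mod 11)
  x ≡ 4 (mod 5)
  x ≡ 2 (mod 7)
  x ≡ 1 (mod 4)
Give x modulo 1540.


Product of moduli M = 11 · 5 · 7 · 4 = 1540.
Merge one congruence at a time:
  Start: x ≡ 9 (mod 11).
  Combine with x ≡ 4 (mod 5); new modulus lcm = 55.
    Write x = 9 + 11·t and substitute into x ≡ 4 (mod 5): 11·t ≡ 4 − 9 = -5 (mod 5).
    Reduce coefficients mod 5: 1·t ≡ 0 (mod 5).
    So t ≡ 0 (mod 5).
    Then x = 9 + 11·0 = 9, valid modulo lcm(11, 5) = 55: x ≡ 9 (mod 55).
  Combine with x ≡ 2 (mod 7); new modulus lcm = 385.
    Write x = 9 + 55·t and substitute into x ≡ 2 (mod 7): 55·t ≡ 2 − 9 = -7 (mod 7).
    Reduce coefficients mod 7: 6·t ≡ 0 (mod 7).
    The inverse of 6 mod 7 is 6 (since 6·6 = 36 = 5·7 + 1), so t ≡ 6·0 = 0 ≡ 0 (mod 7).
    Then x = 9 + 55·0 = 9, valid modulo lcm(55, 7) = 385: x ≡ 9 (mod 385).
  Combine with x ≡ 1 (mod 4); new modulus lcm = 1540.
    Write x = 9 + 385·t and substitute into x ≡ 1 (mod 4): 385·t ≡ 1 − 9 = -8 (mod 4).
    Reduce coefficients mod 4: 1·t ≡ 0 (mod 4).
    So t ≡ 0 (mod 4).
    Then x = 9 + 385·0 = 9, valid modulo lcm(385, 4) = 1540: x ≡ 9 (mod 1540).
Verify against each original: 9 mod 11 = 9, 9 mod 5 = 4, 9 mod 7 = 2, 9 mod 4 = 1.

x ≡ 9 (mod 1540).


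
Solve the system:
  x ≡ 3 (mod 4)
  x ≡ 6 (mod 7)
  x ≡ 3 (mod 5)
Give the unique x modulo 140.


Moduli 4, 7, 5 are pairwise coprime; by CRT there is a unique solution modulo M = 4 · 7 · 5 = 140.
Solve pairwise, accumulating the modulus:
  Start with x ≡ 3 (mod 4).
  Combine with x ≡ 6 (mod 7): since gcd(4, 7) = 1, we get a unique residue mod 28.
    Write x = 3 + 4·t and substitute into x ≡ 6 (mod 7): 4·t ≡ 6 − 3 = 3 (mod 7).
    The inverse of 4 mod 7 is 2 (since 4·2 = 8 = 1·7 + 1), so t ≡ 2·3 = 6 ≡ 6 (mod 7).
    Then x = 3 + 4·6 = 27, valid modulo lcm(4, 7) = 28: x ≡ 27 (mod 28).
  Combine with x ≡ 3 (mod 5): since gcd(28, 5) = 1, we get a unique residue mod 140.
    Write x = 27 + 28·t and substitute into x ≡ 3 (mod 5): 28·t ≡ 3 − 27 = -24 (mod 5).
    Reduce coefficients mod 5: 3·t ≡ 1 (mod 5).
    The inverse of 3 mod 5 is 2 (since 3·2 = 6 = 1·5 + 1), so t ≡ 2·1 = 2 ≡ 2 (mod 5).
    Then x = 27 + 28·2 = 83, valid modulo lcm(28, 5) = 140: x ≡ 83 (mod 140).
Verify: 83 mod 4 = 3 ✓, 83 mod 7 = 6 ✓, 83 mod 5 = 3 ✓.

x ≡ 83 (mod 140).


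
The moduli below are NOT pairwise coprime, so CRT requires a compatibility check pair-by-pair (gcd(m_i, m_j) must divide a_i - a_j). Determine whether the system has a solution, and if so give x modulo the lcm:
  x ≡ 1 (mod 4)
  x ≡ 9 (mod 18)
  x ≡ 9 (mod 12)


Moduli 4, 18, 12 are not pairwise coprime, so CRT works modulo lcm(m_i) when all pairwise compatibility conditions hold.
Pairwise compatibility: gcd(m_i, m_j) must divide a_i - a_j for every pair.
Merge one congruence at a time:
  Start: x ≡ 1 (mod 4).
  Combine with x ≡ 9 (mod 18): gcd(4, 18) = 2; 9 - 1 = 8, which IS divisible by 2, so compatible.
    Write x = 1 + 4·t and substitute into x ≡ 9 (mod 18): 4·t ≡ 9 − 1 = 8 (mod 18).
    Divide the congruence (and modulus) by g = 2: 2·t ≡ 4 (mod 9).
    The inverse of 2 mod 9 is 5 (since 2·5 = 10 = 1·9 + 1), so t ≡ 5·4 = 20 ≡ 2 (mod 9).
    Then x = 1 + 4·2 = 9, valid modulo lcm(4, 18) = 36: x ≡ 9 (mod 36).
  Combine with x ≡ 9 (mod 12): gcd(36, 12) = 12; 9 - 9 = 0, which IS divisible by 12, so compatible.
    Write x = 9 + 36·t and substitute into x ≡ 9 (mod 12): 36·t ≡ 9 − 9 = 0 (mod 12).
    Divide the congruence (and modulus) by g = 12: 3·t ≡ 0 (mod 1).
    Modulo 1 every t works; take t = 0.
    Then x = 9 + 36·0 = 9, valid modulo lcm(36, 12) = 36: x ≡ 9 (mod 36).
Verify: 9 mod 4 = 1, 9 mod 18 = 9, 9 mod 12 = 9.

x ≡ 9 (mod 36).


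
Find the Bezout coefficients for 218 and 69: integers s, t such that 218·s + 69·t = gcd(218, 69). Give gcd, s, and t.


Euclidean algorithm on (218, 69) — divide until remainder is 0:
  218 = 3 · 69 + 11
  69 = 6 · 11 + 3
  11 = 3 · 3 + 2
  3 = 1 · 2 + 1
  2 = 2 · 1 + 0
gcd(218, 69) = 1.
Track Bezout coefficients alongside the remainders: start with r₀ = 218 = a·1 + b·0 (s = 1, t = 0) and r₁ = 69 = a·0 + b·1 (s = 0, t = 1); each new remainder r_{k+1} = r_{k-1} − q_k·r_k inherits s_{k+1} = s_{k-1} − q_k·s_k, t_{k+1} = t_{k-1} − q_k·t_k, so r_k = a·s_k + b·t_k at every step:
  q = 3: r = 11, s = 1 − 3·0 = 1, t = 0 − 3·1 = -3  (check: 218·1 + 69·(-3) = 11)
  q = 6: r = 3, s = 0 − 6·1 = -6, t = 1 − 6·(-3) = 19  (check: 218·(-6) + 69·19 = 3)
  q = 3: r = 2, s = 1 − 3·(-6) = 19, t = -3 − 3·19 = -60  (check: 218·19 + 69·(-60) = 2)
  q = 1: r = 1, s = -6 − 1·19 = -25, t = 19 − 1·(-60) = 79  (check: 218·(-25) + 69·79 = 1)
The row with r = 1 (the gcd) gives the Bezout coefficients s = -25, t = 79.
Result: 218 · (-25) + 69 · (79) = 1.

gcd(218, 69) = 1; s = -25, t = 79 (check: 218·(-25) + 69·79 = 1).


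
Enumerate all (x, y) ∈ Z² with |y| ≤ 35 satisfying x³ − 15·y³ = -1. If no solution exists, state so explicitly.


The equation is x³ - 15y³ = -1. For fixed y, x³ = 15·y³ − 1, so a solution requires the RHS to be a perfect cube.
Strategy: iterate y from -35 to 35, compute RHS = 15·y³ − 1, and check whether it is a (positive or negative) perfect cube.
Check small values of y:
  y = 0: RHS = -1 = (-1)³ ⇒ x = -1 works.
  y = 1: RHS = 14 is not a perfect cube.
  y = -1: RHS = -16 is not a perfect cube.
  y = 2: RHS = 119 is not a perfect cube.
  y = -2: RHS = -121 is not a perfect cube.
  y = 3: RHS = 404 is not a perfect cube.
  y = -3: RHS = -406 is not a perfect cube.
Continuing the search up to |y| = 35 finds no further solutions beyond those listed.
Collected solutions: (-1, 0).

Solutions (with |y| ≤ 35): (-1, 0).


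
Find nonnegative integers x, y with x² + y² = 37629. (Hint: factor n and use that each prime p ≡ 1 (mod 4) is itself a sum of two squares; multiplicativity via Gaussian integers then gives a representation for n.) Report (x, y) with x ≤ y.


Step 1: Factor n = 37629 = 3^2 · 37 · 113.
Step 2: Check the mod-4 condition on each prime factor: 3 ≡ 3 (mod 4), exponent 2 (must be even); 37 ≡ 1 (mod 4), exponent 1; 113 ≡ 1 (mod 4), exponent 1.
All primes ≡ 3 (mod 4) appear to even exponent (or don't appear), so by the two-squares theorem n IS expressible as a sum of two squares.
Step 3: Build a representation. Group n = k² · m with k = 3 and m = 37 · 113 = 4181 (a product of primes ≡ 1 (mod 4)); a representation of m scales to one of n via (k·x)² + (k·y)² = k²(x² + y²). Each prime p ≡ 1 (mod 4) is itself a sum of two squares; find a² by testing p − a² for a perfect square:
  37: 37 − 1² = 36 = 6² ⇒ 37 = 1² + 6².
  113: 113 − 1² = 112, 113 − 2² = 109, 113 − 3² = 104, 113 − 4² = 97, 113 − 5² = 88, 113 − 6² = 77, 113 − 7² = 64 = 8² ⇒ 113 = 7² + 8².
  Combine using the Brahmagupta–Fibonacci identity (a² + b²)(c² + d²) = (ac − bd)² + (ad + bc)² = (ac + bd)² + (ad − bc)²:
  37 · 113 = 4181: from (1² + 6²)(7² + 8²), take (1·7 − 6·8, 1·8 + 6·7) = (7 − 48, 8 + 42) = (-41, 50); dropping signs (only squares matter) gives (41, 50); check 41² + 50² = 1681 + 2500 = 4181 ✓.
  Scale by k = 3: (3·41, 3·50) = (123, 150).
Step 4: Order so x ≤ y and verify: 123² + 150² = 15129 + 22500 = 37629 = n. ✓

n = 37629 = 123² + 150² (one valid representation with x ≤ y).


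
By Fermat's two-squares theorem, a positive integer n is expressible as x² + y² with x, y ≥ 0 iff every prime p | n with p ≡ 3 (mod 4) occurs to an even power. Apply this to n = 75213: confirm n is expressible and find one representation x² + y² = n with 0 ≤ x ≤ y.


Step 1: Factor n = 75213 = 3^2 · 61 · 137.
Step 2: Check the mod-4 condition on each prime factor: 3 ≡ 3 (mod 4), exponent 2 (must be even); 61 ≡ 1 (mod 4), exponent 1; 137 ≡ 1 (mod 4), exponent 1.
All primes ≡ 3 (mod 4) appear to even exponent (or don't appear), so by the two-squares theorem n IS expressible as a sum of two squares.
Step 3: Build a representation. Group n = k² · m with k = 3 and m = 61 · 137 = 8357 (a product of primes ≡ 1 (mod 4)); a representation of m scales to one of n via (k·x)² + (k·y)² = k²(x² + y²). Each prime p ≡ 1 (mod 4) is itself a sum of two squares; find a² by testing p − a² for a perfect square:
  61: 61 − 1² = 60, 61 − 2² = 57, 61 − 3² = 52, 61 − 4² = 45, 61 − 5² = 36 = 6² ⇒ 61 = 5² + 6².
  137: 137 − 1² = 136, 137 − 2² = 133, 137 − 3² = 128, 137 − 4² = 121 = 11² ⇒ 137 = 4² + 11².
  Combine using the Brahmagupta–Fibonacci identity (a² + b²)(c² + d²) = (ac − bd)² + (ad + bc)² = (ac + bd)² + (ad − bc)²:
  61 · 137 = 8357: from (5² + 6²)(4² + 11²), take (5·4 − 6·11, 5·11 + 6·4) = (20 − 66, 55 + 24) = (-46, 79); dropping signs (only squares matter) gives (46, 79); check 46² + 79² = 2116 + 6241 = 8357 ✓.
  Scale by k = 3: (3·46, 3·79) = (138, 237).
Step 4: Order so x ≤ y and verify: 138² + 237² = 19044 + 56169 = 75213 = n. ✓

n = 75213 = 138² + 237² (one valid representation with x ≤ y).


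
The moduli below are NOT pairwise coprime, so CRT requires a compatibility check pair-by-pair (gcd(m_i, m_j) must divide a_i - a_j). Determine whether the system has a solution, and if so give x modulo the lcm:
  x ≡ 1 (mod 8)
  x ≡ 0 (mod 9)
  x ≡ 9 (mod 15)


Moduli 8, 9, 15 are not pairwise coprime, so CRT works modulo lcm(m_i) when all pairwise compatibility conditions hold.
Pairwise compatibility: gcd(m_i, m_j) must divide a_i - a_j for every pair.
Merge one congruence at a time:
  Start: x ≡ 1 (mod 8).
  Combine with x ≡ 0 (mod 9): gcd(8, 9) = 1; 0 - 1 = -1, which IS divisible by 1, so compatible.
    Write x = 1 + 8·t and substitute into x ≡ 0 (mod 9): 8·t ≡ 0 − 1 = -1 (mod 9).
    Reduce coefficients mod 9: 8·t ≡ 8 (mod 9).
    The inverse of 8 mod 9 is 8 (since 8·8 = 64 = 7·9 + 1), so t ≡ 8·8 = 64 ≡ 1 (mod 9).
    Then x = 1 + 8·1 = 9, valid modulo lcm(8, 9) = 72: x ≡ 9 (mod 72).
  Combine with x ≡ 9 (mod 15): gcd(72, 15) = 3; 9 - 9 = 0, which IS divisible by 3, so compatible.
    Write x = 9 + 72·t and substitute into x ≡ 9 (mod 15): 72·t ≡ 9 − 9 = 0 (mod 15).
    Divide the congruence (and modulus) by g = 3: 24·t ≡ 0 (mod 5).
    Reduce coefficients mod 5: 4·t ≡ 0 (mod 5).
    The inverse of 4 mod 5 is 4 (since 4·4 = 16 = 3·5 + 1), so t ≡ 4·0 = 0 ≡ 0 (mod 5).
    Then x = 9 + 72·0 = 9, valid modulo lcm(72, 15) = 360: x ≡ 9 (mod 360).
Verify: 9 mod 8 = 1, 9 mod 9 = 0, 9 mod 15 = 9.

x ≡ 9 (mod 360).


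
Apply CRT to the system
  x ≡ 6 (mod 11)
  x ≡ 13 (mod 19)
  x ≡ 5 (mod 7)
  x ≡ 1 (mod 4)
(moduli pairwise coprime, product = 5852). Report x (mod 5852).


Product of moduli M = 11 · 19 · 7 · 4 = 5852.
Merge one congruence at a time:
  Start: x ≡ 6 (mod 11).
  Combine with x ≡ 13 (mod 19); new modulus lcm = 209.
    Write x = 6 + 11·t and substitute into x ≡ 13 (mod 19): 11·t ≡ 13 − 6 = 7 (mod 19).
    The inverse of 11 mod 19 is 7 (since 11·7 = 77 = 4·19 + 1), so t ≡ 7·7 = 49 ≡ 11 (mod 19).
    Then x = 6 + 11·11 = 127, valid modulo lcm(11, 19) = 209: x ≡ 127 (mod 209).
  Combine with x ≡ 5 (mod 7); new modulus lcm = 1463.
    Write x = 127 + 209·t and substitute into x ≡ 5 (mod 7): 209·t ≡ 5 − 127 = -122 (mod 7).
    Reduce coefficients mod 7: 6·t ≡ 4 (mod 7).
    The inverse of 6 mod 7 is 6 (since 6·6 = 36 = 5·7 + 1), so t ≡ 6·4 = 24 ≡ 3 (mod 7).
    Then x = 127 + 209·3 = 754, valid modulo lcm(209, 7) = 1463: x ≡ 754 (mod 1463).
  Combine with x ≡ 1 (mod 4); new modulus lcm = 5852.
    Write x = 754 + 1463·t and substitute into x ≡ 1 (mod 4): 1463·t ≡ 1 − 754 = -753 (mod 4).
    Reduce coefficients mod 4: 3·t ≡ 3 (mod 4).
    The inverse of 3 mod 4 is 3 (since 3·3 = 9 = 2·4 + 1), so t ≡ 3·3 = 9 ≡ 1 (mod 4).
    Then x = 754 + 1463·1 = 2217, valid modulo lcm(1463, 4) = 5852: x ≡ 2217 (mod 5852).
Verify against each original: 2217 mod 11 = 6, 2217 mod 19 = 13, 2217 mod 7 = 5, 2217 mod 4 = 1.

x ≡ 2217 (mod 5852).


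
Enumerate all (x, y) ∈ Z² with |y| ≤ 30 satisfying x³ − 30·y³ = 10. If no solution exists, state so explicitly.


The equation is x³ - 30y³ = 10. For fixed y, x³ = 30·y³ + 10, so a solution requires the RHS to be a perfect cube.
Strategy: iterate y from -30 to 30, compute RHS = 30·y³ + 10, and check whether it is a (positive or negative) perfect cube.
Check small values of y:
  y = 0: RHS = 10 is not a perfect cube.
  y = 1: RHS = 40 is not a perfect cube.
  y = -1: RHS = -20 is not a perfect cube.
  y = 2: RHS = 250 is not a perfect cube.
  y = -2: RHS = -230 is not a perfect cube.
  y = 3: RHS = 820 is not a perfect cube.
  y = -3: RHS = -800 is not a perfect cube.
Continuing the search up to |y| = 30 finds no solutions either.
No (x, y) in the scanned range satisfies the equation.

No integer solutions with |y| ≤ 30.


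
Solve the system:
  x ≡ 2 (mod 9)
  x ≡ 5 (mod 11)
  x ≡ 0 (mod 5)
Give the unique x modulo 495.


Moduli 9, 11, 5 are pairwise coprime; by CRT there is a unique solution modulo M = 9 · 11 · 5 = 495.
Solve pairwise, accumulating the modulus:
  Start with x ≡ 2 (mod 9).
  Combine with x ≡ 5 (mod 11): since gcd(9, 11) = 1, we get a unique residue mod 99.
    Write x = 2 + 9·t and substitute into x ≡ 5 (mod 11): 9·t ≡ 5 − 2 = 3 (mod 11).
    The inverse of 9 mod 11 is 5 (since 9·5 = 45 = 4·11 + 1), so t ≡ 5·3 = 15 ≡ 4 (mod 11).
    Then x = 2 + 9·4 = 38, valid modulo lcm(9, 11) = 99: x ≡ 38 (mod 99).
  Combine with x ≡ 0 (mod 5): since gcd(99, 5) = 1, we get a unique residue mod 495.
    Write x = 38 + 99·t and substitute into x ≡ 0 (mod 5): 99·t ≡ 0 − 38 = -38 (mod 5).
    Reduce coefficients mod 5: 4·t ≡ 2 (mod 5).
    The inverse of 4 mod 5 is 4 (since 4·4 = 16 = 3·5 + 1), so t ≡ 4·2 = 8 ≡ 3 (mod 5).
    Then x = 38 + 99·3 = 335, valid modulo lcm(99, 5) = 495: x ≡ 335 (mod 495).
Verify: 335 mod 9 = 2 ✓, 335 mod 11 = 5 ✓, 335 mod 5 = 0 ✓.

x ≡ 335 (mod 495).


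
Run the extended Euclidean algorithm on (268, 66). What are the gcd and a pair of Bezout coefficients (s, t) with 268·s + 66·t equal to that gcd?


Euclidean algorithm on (268, 66) — divide until remainder is 0:
  268 = 4 · 66 + 4
  66 = 16 · 4 + 2
  4 = 2 · 2 + 0
gcd(268, 66) = 2.
Track Bezout coefficients alongside the remainders: start with r₀ = 268 = a·1 + b·0 (s = 1, t = 0) and r₁ = 66 = a·0 + b·1 (s = 0, t = 1); each new remainder r_{k+1} = r_{k-1} − q_k·r_k inherits s_{k+1} = s_{k-1} − q_k·s_k, t_{k+1} = t_{k-1} − q_k·t_k, so r_k = a·s_k + b·t_k at every step:
  q = 4: r = 4, s = 1 − 4·0 = 1, t = 0 − 4·1 = -4  (check: 268·1 + 66·(-4) = 4)
  q = 16: r = 2, s = 0 − 16·1 = -16, t = 1 − 16·(-4) = 65  (check: 268·(-16) + 66·65 = 2)
The row with r = 2 (the gcd) gives the Bezout coefficients s = -16, t = 65.
Result: 268 · (-16) + 66 · (65) = 2.

gcd(268, 66) = 2; s = -16, t = 65 (check: 268·(-16) + 66·65 = 2).


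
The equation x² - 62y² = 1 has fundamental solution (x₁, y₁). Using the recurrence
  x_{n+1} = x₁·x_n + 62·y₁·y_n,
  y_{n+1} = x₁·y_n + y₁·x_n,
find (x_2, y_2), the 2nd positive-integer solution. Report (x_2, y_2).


Step 1: Find the fundamental solution (x₁, y₁) of x² - 62y² = 1.
  Expand √62 as a continued fraction. a₀ = ⌊√62⌋ = 7; iterate m_{k+1} = d_k·a_k − m_k, d_{k+1} = (62 − m_{k+1}²)/d_k, a_{k+1} = ⌊(a₀ + m_{k+1})/d_{k+1}⌋ (starting m₀ = 0, d₀ = 1), with convergents p_k = a_k·p_{k-1} + p_{k-2}, q_k = a_k·q_{k-1} + q_{k-2} (p₋₁ = 1, q₋₁ = 0):
  k = 0: a₀ = 7; p₀/q₀ = 7/1; p₀² − 62·q₀² = 49 − 62 = -13.
  k = 1: m = 7, d = 13, a = ⌊(7 + 7)/13⌋ = 1; p/q = (1·7 + 1)/(1·1 + 0) = 8/1; p² − 62·q² = 64 − 62 = 2.
  k = 2: m = 6, d = 2, a = ⌊(7 + 6)/2⌋ = 6; p/q = (6·8 + 7)/(6·1 + 1) = 55/7; p² − 62·q² = 3025 − 3038 = -13.
  k = 3: m = 6, d = 13, a = ⌊(7 + 6)/13⌋ = 1; p/q = (1·55 + 8)/(1·7 + 1) = 63/8; p² − 62·q² = 3969 − 3968 = 1.
  The first convergent with p² − 62·q² = 1 gives the fundamental solution (x₁, y₁) = (63, 8).
Step 2: Apply the recurrence (x_{n+1}, y_{n+1}) = (x₁x_n + 62y₁y_n, x₁y_n + y₁x_n) repeatedly.
  From (x_1, y_1) = (63, 8): x_2 = 63·63 + 62·8·8 = 7937; y_2 = 63·8 + 8·63 = 1008.
Step 3: Verify x_2² - 62·y_2² = 62995969 - 62995968 = 1 (should be 1). ✓

(x_1, y_1) = (63, 8); (x_2, y_2) = (7937, 1008).


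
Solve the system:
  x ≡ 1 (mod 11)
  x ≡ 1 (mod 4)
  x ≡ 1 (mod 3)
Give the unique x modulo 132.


Moduli 11, 4, 3 are pairwise coprime; by CRT there is a unique solution modulo M = 11 · 4 · 3 = 132.
Solve pairwise, accumulating the modulus:
  Start with x ≡ 1 (mod 11).
  Combine with x ≡ 1 (mod 4): since gcd(11, 4) = 1, we get a unique residue mod 44.
    Write x = 1 + 11·t and substitute into x ≡ 1 (mod 4): 11·t ≡ 1 − 1 = 0 (mod 4).
    Reduce coefficients mod 4: 3·t ≡ 0 (mod 4).
    The inverse of 3 mod 4 is 3 (since 3·3 = 9 = 2·4 + 1), so t ≡ 3·0 = 0 ≡ 0 (mod 4).
    Then x = 1 + 11·0 = 1, valid modulo lcm(11, 4) = 44: x ≡ 1 (mod 44).
  Combine with x ≡ 1 (mod 3): since gcd(44, 3) = 1, we get a unique residue mod 132.
    Write x = 1 + 44·t and substitute into x ≡ 1 (mod 3): 44·t ≡ 1 − 1 = 0 (mod 3).
    Reduce coefficients mod 3: 2·t ≡ 0 (mod 3).
    The inverse of 2 mod 3 is 2 (since 2·2 = 4 = 1·3 + 1), so t ≡ 2·0 = 0 ≡ 0 (mod 3).
    Then x = 1 + 44·0 = 1, valid modulo lcm(44, 3) = 132: x ≡ 1 (mod 132).
Verify: 1 mod 11 = 1 ✓, 1 mod 4 = 1 ✓, 1 mod 3 = 1 ✓.

x ≡ 1 (mod 132).


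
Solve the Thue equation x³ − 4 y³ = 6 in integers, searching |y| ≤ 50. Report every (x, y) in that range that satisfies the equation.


The equation is x³ - 4y³ = 6. For fixed y, x³ = 4·y³ + 6, so a solution requires the RHS to be a perfect cube.
Strategy: iterate y from -50 to 50, compute RHS = 4·y³ + 6, and check whether it is a (positive or negative) perfect cube.
Check small values of y:
  y = 0: RHS = 6 is not a perfect cube.
  y = 1: RHS = 10 is not a perfect cube.
  y = -1: RHS = 2 is not a perfect cube.
  y = 2: RHS = 38 is not a perfect cube.
  y = -2: RHS = -26 is not a perfect cube.
  y = 3: RHS = 114 is not a perfect cube.
  y = -3: RHS = -102 is not a perfect cube.
Continuing the search up to |y| = 50 finds no solutions either.
No (x, y) in the scanned range satisfies the equation.

No integer solutions with |y| ≤ 50.


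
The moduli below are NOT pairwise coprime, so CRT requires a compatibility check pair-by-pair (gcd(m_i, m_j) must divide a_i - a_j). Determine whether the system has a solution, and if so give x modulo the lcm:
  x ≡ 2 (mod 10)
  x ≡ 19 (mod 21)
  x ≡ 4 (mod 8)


Moduli 10, 21, 8 are not pairwise coprime, so CRT works modulo lcm(m_i) when all pairwise compatibility conditions hold.
Pairwise compatibility: gcd(m_i, m_j) must divide a_i - a_j for every pair.
Merge one congruence at a time:
  Start: x ≡ 2 (mod 10).
  Combine with x ≡ 19 (mod 21): gcd(10, 21) = 1; 19 - 2 = 17, which IS divisible by 1, so compatible.
    Write x = 2 + 10·t and substitute into x ≡ 19 (mod 21): 10·t ≡ 19 − 2 = 17 (mod 21).
    The inverse of 10 mod 21 is 19 (since 10·19 = 190 = 9·21 + 1), so t ≡ 19·17 = 323 ≡ 8 (mod 21).
    Then x = 2 + 10·8 = 82, valid modulo lcm(10, 21) = 210: x ≡ 82 (mod 210).
  Combine with x ≡ 4 (mod 8): gcd(210, 8) = 2; 4 - 82 = -78, which IS divisible by 2, so compatible.
    Write x = 82 + 210·t and substitute into x ≡ 4 (mod 8): 210·t ≡ 4 − 82 = -78 (mod 8).
    Divide the congruence (and modulus) by g = 2: 105·t ≡ -39 (mod 4).
    Reduce coefficients mod 4: 1·t ≡ 1 (mod 4).
    So t ≡ 1 (mod 4).
    Then x = 82 + 210·1 = 292, valid modulo lcm(210, 8) = 840: x ≡ 292 (mod 840).
Verify: 292 mod 10 = 2, 292 mod 21 = 19, 292 mod 8 = 4.

x ≡ 292 (mod 840).


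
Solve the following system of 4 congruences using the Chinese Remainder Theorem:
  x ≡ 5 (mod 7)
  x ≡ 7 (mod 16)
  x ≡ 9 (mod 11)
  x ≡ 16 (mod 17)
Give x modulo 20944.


Product of moduli M = 7 · 16 · 11 · 17 = 20944.
Merge one congruence at a time:
  Start: x ≡ 5 (mod 7).
  Combine with x ≡ 7 (mod 16); new modulus lcm = 112.
    Write x = 5 + 7·t and substitute into x ≡ 7 (mod 16): 7·t ≡ 7 − 5 = 2 (mod 16).
    The inverse of 7 mod 16 is 7 (since 7·7 = 49 = 3·16 + 1), so t ≡ 7·2 = 14 ≡ 14 (mod 16).
    Then x = 5 + 7·14 = 103, valid modulo lcm(7, 16) = 112: x ≡ 103 (mod 112).
  Combine with x ≡ 9 (mod 11); new modulus lcm = 1232.
    Write x = 103 + 112·t and substitute into x ≡ 9 (mod 11): 112·t ≡ 9 − 103 = -94 (mod 11).
    Reduce coefficients mod 11: 2·t ≡ 5 (mod 11).
    The inverse of 2 mod 11 is 6 (since 2·6 = 12 = 1·11 + 1), so t ≡ 6·5 = 30 ≡ 8 (mod 11).
    Then x = 103 + 112·8 = 999, valid modulo lcm(112, 11) = 1232: x ≡ 999 (mod 1232).
  Combine with x ≡ 16 (mod 17); new modulus lcm = 20944.
    Write x = 999 + 1232·t and substitute into x ≡ 16 (mod 17): 1232·t ≡ 16 − 999 = -983 (mod 17).
    Reduce coefficients mod 17: 8·t ≡ 3 (mod 17).
    The inverse of 8 mod 17 is 15 (since 8·15 = 120 = 7·17 + 1), so t ≡ 15·3 = 45 ≡ 11 (mod 17).
    Then x = 999 + 1232·11 = 14551, valid modulo lcm(1232, 17) = 20944: x ≡ 14551 (mod 20944).
Verify against each original: 14551 mod 7 = 5, 14551 mod 16 = 7, 14551 mod 11 = 9, 14551 mod 17 = 16.

x ≡ 14551 (mod 20944).


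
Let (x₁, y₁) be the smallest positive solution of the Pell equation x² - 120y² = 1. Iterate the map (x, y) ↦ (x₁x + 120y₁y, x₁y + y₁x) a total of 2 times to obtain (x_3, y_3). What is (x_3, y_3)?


Step 1: Find the fundamental solution (x₁, y₁) of x² - 120y² = 1.
  Expand √120 as a continued fraction. a₀ = ⌊√120⌋ = 10; iterate m_{k+1} = d_k·a_k − m_k, d_{k+1} = (120 − m_{k+1}²)/d_k, a_{k+1} = ⌊(a₀ + m_{k+1})/d_{k+1}⌋ (starting m₀ = 0, d₀ = 1), with convergents p_k = a_k·p_{k-1} + p_{k-2}, q_k = a_k·q_{k-1} + q_{k-2} (p₋₁ = 1, q₋₁ = 0):
  k = 0: a₀ = 10; p₀/q₀ = 10/1; p₀² − 120·q₀² = 100 − 120 = -20.
  k = 1: m = 10, d = 20, a = ⌊(10 + 10)/20⌋ = 1; p/q = (1·10 + 1)/(1·1 + 0) = 11/1; p² − 120·q² = 121 − 120 = 1.
  The first convergent with p² − 120·q² = 1 gives the fundamental solution (x₁, y₁) = (11, 1).
Step 2: Apply the recurrence (x_{n+1}, y_{n+1}) = (x₁x_n + 120y₁y_n, x₁y_n + y₁x_n) repeatedly.
  From (x_1, y_1) = (11, 1): x_2 = 11·11 + 120·1·1 = 241; y_2 = 11·1 + 1·11 = 22.
  From (x_2, y_2) = (241, 22): x_3 = 11·241 + 120·1·22 = 5291; y_3 = 11·22 + 1·241 = 483.
Step 3: Verify x_3² - 120·y_3² = 27994681 - 27994680 = 1 (should be 1). ✓

(x_1, y_1) = (11, 1); (x_3, y_3) = (5291, 483).


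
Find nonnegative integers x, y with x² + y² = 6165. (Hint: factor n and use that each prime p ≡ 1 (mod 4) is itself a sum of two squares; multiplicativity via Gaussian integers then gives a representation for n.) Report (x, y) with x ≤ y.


Step 1: Factor n = 6165 = 3^2 · 5 · 137.
Step 2: Check the mod-4 condition on each prime factor: 3 ≡ 3 (mod 4), exponent 2 (must be even); 5 ≡ 1 (mod 4), exponent 1; 137 ≡ 1 (mod 4), exponent 1.
All primes ≡ 3 (mod 4) appear to even exponent (or don't appear), so by the two-squares theorem n IS expressible as a sum of two squares.
Step 3: Build a representation. Group n = k² · m with k = 3 and m = 5 · 137 = 685 (a product of primes ≡ 1 (mod 4)); a representation of m scales to one of n via (k·x)² + (k·y)² = k²(x² + y²). Each prime p ≡ 1 (mod 4) is itself a sum of two squares; find a² by testing p − a² for a perfect square:
  5: 5 − 1² = 4 = 2² ⇒ 5 = 1² + 2².
  137: 137 − 1² = 136, 137 − 2² = 133, 137 − 3² = 128, 137 − 4² = 121 = 11² ⇒ 137 = 4² + 11².
  Combine using the Brahmagupta–Fibonacci identity (a² + b²)(c² + d²) = (ac − bd)² + (ad + bc)² = (ac + bd)² + (ad − bc)²:
  5 · 137 = 685: from (1² + 2²)(4² + 11²), take (1·4 − 2·11, 1·11 + 2·4) = (4 − 22, 11 + 8) = (-18, 19); dropping signs (only squares matter) gives (18, 19); check 18² + 19² = 324 + 361 = 685 ✓.
  Scale by k = 3: (3·18, 3·19) = (54, 57).
Step 4: Order so x ≤ y and verify: 54² + 57² = 2916 + 3249 = 6165 = n. ✓

n = 6165 = 54² + 57² (one valid representation with x ≤ y).


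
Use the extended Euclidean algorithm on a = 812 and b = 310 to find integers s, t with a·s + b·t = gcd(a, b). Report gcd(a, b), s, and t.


Euclidean algorithm on (812, 310) — divide until remainder is 0:
  812 = 2 · 310 + 192
  310 = 1 · 192 + 118
  192 = 1 · 118 + 74
  118 = 1 · 74 + 44
  74 = 1 · 44 + 30
  44 = 1 · 30 + 14
  30 = 2 · 14 + 2
  14 = 7 · 2 + 0
gcd(812, 310) = 2.
Track Bezout coefficients alongside the remainders: start with r₀ = 812 = a·1 + b·0 (s = 1, t = 0) and r₁ = 310 = a·0 + b·1 (s = 0, t = 1); each new remainder r_{k+1} = r_{k-1} − q_k·r_k inherits s_{k+1} = s_{k-1} − q_k·s_k, t_{k+1} = t_{k-1} − q_k·t_k, so r_k = a·s_k + b·t_k at every step:
  q = 2: r = 192, s = 1 − 2·0 = 1, t = 0 − 2·1 = -2  (check: 812·1 + 310·(-2) = 192)
  q = 1: r = 118, s = 0 − 1·1 = -1, t = 1 − 1·(-2) = 3  (check: 812·(-1) + 310·3 = 118)
  q = 1: r = 74, s = 1 − 1·(-1) = 2, t = -2 − 1·3 = -5  (check: 812·2 + 310·(-5) = 74)
  q = 1: r = 44, s = -1 − 1·2 = -3, t = 3 − 1·(-5) = 8  (check: 812·(-3) + 310·8 = 44)
  q = 1: r = 30, s = 2 − 1·(-3) = 5, t = -5 − 1·8 = -13  (check: 812·5 + 310·(-13) = 30)
  q = 1: r = 14, s = -3 − 1·5 = -8, t = 8 − 1·(-13) = 21  (check: 812·(-8) + 310·21 = 14)
  q = 2: r = 2, s = 5 − 2·(-8) = 21, t = -13 − 2·21 = -55  (check: 812·21 + 310·(-55) = 2)
The row with r = 2 (the gcd) gives the Bezout coefficients s = 21, t = -55.
Result: 812 · (21) + 310 · (-55) = 2.

gcd(812, 310) = 2; s = 21, t = -55 (check: 812·21 + 310·(-55) = 2).


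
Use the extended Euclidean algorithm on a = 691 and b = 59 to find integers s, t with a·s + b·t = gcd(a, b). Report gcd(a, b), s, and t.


Euclidean algorithm on (691, 59) — divide until remainder is 0:
  691 = 11 · 59 + 42
  59 = 1 · 42 + 17
  42 = 2 · 17 + 8
  17 = 2 · 8 + 1
  8 = 8 · 1 + 0
gcd(691, 59) = 1.
Track Bezout coefficients alongside the remainders: start with r₀ = 691 = a·1 + b·0 (s = 1, t = 0) and r₁ = 59 = a·0 + b·1 (s = 0, t = 1); each new remainder r_{k+1} = r_{k-1} − q_k·r_k inherits s_{k+1} = s_{k-1} − q_k·s_k, t_{k+1} = t_{k-1} − q_k·t_k, so r_k = a·s_k + b·t_k at every step:
  q = 11: r = 42, s = 1 − 11·0 = 1, t = 0 − 11·1 = -11  (check: 691·1 + 59·(-11) = 42)
  q = 1: r = 17, s = 0 − 1·1 = -1, t = 1 − 1·(-11) = 12  (check: 691·(-1) + 59·12 = 17)
  q = 2: r = 8, s = 1 − 2·(-1) = 3, t = -11 − 2·12 = -35  (check: 691·3 + 59·(-35) = 8)
  q = 2: r = 1, s = -1 − 2·3 = -7, t = 12 − 2·(-35) = 82  (check: 691·(-7) + 59·82 = 1)
The row with r = 1 (the gcd) gives the Bezout coefficients s = -7, t = 82.
Result: 691 · (-7) + 59 · (82) = 1.

gcd(691, 59) = 1; s = -7, t = 82 (check: 691·(-7) + 59·82 = 1).


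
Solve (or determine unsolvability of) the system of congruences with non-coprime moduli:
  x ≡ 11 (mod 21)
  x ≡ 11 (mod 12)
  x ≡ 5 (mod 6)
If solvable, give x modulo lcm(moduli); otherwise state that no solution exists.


Moduli 21, 12, 6 are not pairwise coprime, so CRT works modulo lcm(m_i) when all pairwise compatibility conditions hold.
Pairwise compatibility: gcd(m_i, m_j) must divide a_i - a_j for every pair.
Merge one congruence at a time:
  Start: x ≡ 11 (mod 21).
  Combine with x ≡ 11 (mod 12): gcd(21, 12) = 3; 11 - 11 = 0, which IS divisible by 3, so compatible.
    Write x = 11 + 21·t and substitute into x ≡ 11 (mod 12): 21·t ≡ 11 − 11 = 0 (mod 12).
    Divide the congruence (and modulus) by g = 3: 7·t ≡ 0 (mod 4).
    Reduce coefficients mod 4: 3·t ≡ 0 (mod 4).
    The inverse of 3 mod 4 is 3 (since 3·3 = 9 = 2·4 + 1), so t ≡ 3·0 = 0 ≡ 0 (mod 4).
    Then x = 11 + 21·0 = 11, valid modulo lcm(21, 12) = 84: x ≡ 11 (mod 84).
  Combine with x ≡ 5 (mod 6): gcd(84, 6) = 6; 5 - 11 = -6, which IS divisible by 6, so compatible.
    Write x = 11 + 84·t and substitute into x ≡ 5 (mod 6): 84·t ≡ 5 − 11 = -6 (mod 6).
    Divide the congruence (and modulus) by g = 6: 14·t ≡ -1 (mod 1).
    Modulo 1 every t works; take t = 0.
    Then x = 11 + 84·0 = 11, valid modulo lcm(84, 6) = 84: x ≡ 11 (mod 84).
Verify: 11 mod 21 = 11, 11 mod 12 = 11, 11 mod 6 = 5.

x ≡ 11 (mod 84).


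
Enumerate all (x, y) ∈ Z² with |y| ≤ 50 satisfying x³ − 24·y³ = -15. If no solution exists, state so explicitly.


The equation is x³ - 24y³ = -15. For fixed y, x³ = 24·y³ − 15, so a solution requires the RHS to be a perfect cube.
Strategy: iterate y from -50 to 50, compute RHS = 24·y³ − 15, and check whether it is a (positive or negative) perfect cube.
Check small values of y:
  y = 0: RHS = -15 is not a perfect cube.
  y = 1: RHS = 9 is not a perfect cube.
  y = -1: RHS = -39 is not a perfect cube.
  y = 2: RHS = 177 is not a perfect cube.
  y = -2: RHS = -207 is not a perfect cube.
  y = 3: RHS = 633 is not a perfect cube.
  y = -3: RHS = -663 is not a perfect cube.
Continuing the search up to |y| = 50 finds no solutions either.
No (x, y) in the scanned range satisfies the equation.

No integer solutions with |y| ≤ 50.


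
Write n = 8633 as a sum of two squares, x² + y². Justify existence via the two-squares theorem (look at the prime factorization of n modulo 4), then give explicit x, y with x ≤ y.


Step 1: Factor n = 8633 = 89 · 97.
Step 2: Check the mod-4 condition on each prime factor: 89 ≡ 1 (mod 4), exponent 1; 97 ≡ 1 (mod 4), exponent 1.
All primes ≡ 3 (mod 4) appear to even exponent (or don't appear), so by the two-squares theorem n IS expressible as a sum of two squares.
Step 3: Build a representation. Here n = 89 · 97 is a product of primes ≡ 1 (mod 4). Each prime p ≡ 1 (mod 4) is itself a sum of two squares; find a² by testing p − a² for a perfect square:
  89: 89 − 1² = 88, 89 − 2² = 85, 89 − 3² = 80, 89 − 4² = 73, 89 − 5² = 64 = 8² ⇒ 89 = 5² + 8².
  97: 97 − 1² = 96, 97 − 2² = 93, 97 − 3² = 88, 97 − 4² = 81 = 9² ⇒ 97 = 4² + 9².
  Combine using the Brahmagupta–Fibonacci identity (a² + b²)(c² + d²) = (ac − bd)² + (ad + bc)² = (ac + bd)² + (ad − bc)²:
  89 · 97 = 8633: from (5² + 8²)(4² + 9²), take (5·4 − 8·9, 5·9 + 8·4) = (20 − 72, 45 + 32) = (-52, 77); dropping signs (only squares matter) gives (52, 77); check 52² + 77² = 2704 + 5929 = 8633 ✓.
Step 4: Order so x ≤ y and verify: 52² + 77² = 2704 + 5929 = 8633 = n. ✓

n = 8633 = 52² + 77² (one valid representation with x ≤ y).


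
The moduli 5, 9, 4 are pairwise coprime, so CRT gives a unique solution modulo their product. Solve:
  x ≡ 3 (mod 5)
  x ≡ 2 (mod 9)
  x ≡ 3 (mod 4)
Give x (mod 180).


Moduli 5, 9, 4 are pairwise coprime; by CRT there is a unique solution modulo M = 5 · 9 · 4 = 180.
Solve pairwise, accumulating the modulus:
  Start with x ≡ 3 (mod 5).
  Combine with x ≡ 2 (mod 9): since gcd(5, 9) = 1, we get a unique residue mod 45.
    Write x = 3 + 5·t and substitute into x ≡ 2 (mod 9): 5·t ≡ 2 − 3 = -1 (mod 9).
    Reduce coefficients mod 9: 5·t ≡ 8 (mod 9).
    The inverse of 5 mod 9 is 2 (since 5·2 = 10 = 1·9 + 1), so t ≡ 2·8 = 16 ≡ 7 (mod 9).
    Then x = 3 + 5·7 = 38, valid modulo lcm(5, 9) = 45: x ≡ 38 (mod 45).
  Combine with x ≡ 3 (mod 4): since gcd(45, 4) = 1, we get a unique residue mod 180.
    Write x = 38 + 45·t and substitute into x ≡ 3 (mod 4): 45·t ≡ 3 − 38 = -35 (mod 4).
    Reduce coefficients mod 4: 1·t ≡ 1 (mod 4).
    So t ≡ 1 (mod 4).
    Then x = 38 + 45·1 = 83, valid modulo lcm(45, 4) = 180: x ≡ 83 (mod 180).
Verify: 83 mod 5 = 3 ✓, 83 mod 9 = 2 ✓, 83 mod 4 = 3 ✓.

x ≡ 83 (mod 180).


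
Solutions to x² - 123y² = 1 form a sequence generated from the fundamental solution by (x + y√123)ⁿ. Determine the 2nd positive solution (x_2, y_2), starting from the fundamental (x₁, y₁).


Step 1: Find the fundamental solution (x₁, y₁) of x² - 123y² = 1.
  Expand √123 as a continued fraction. a₀ = ⌊√123⌋ = 11; iterate m_{k+1} = d_k·a_k − m_k, d_{k+1} = (123 − m_{k+1}²)/d_k, a_{k+1} = ⌊(a₀ + m_{k+1})/d_{k+1}⌋ (starting m₀ = 0, d₀ = 1), with convergents p_k = a_k·p_{k-1} + p_{k-2}, q_k = a_k·q_{k-1} + q_{k-2} (p₋₁ = 1, q₋₁ = 0):
  k = 0: a₀ = 11; p₀/q₀ = 11/1; p₀² − 123·q₀² = 121 − 123 = -2.
  k = 1: m = 11, d = 2, a = ⌊(11 + 11)/2⌋ = 11; p/q = (11·11 + 1)/(11·1 + 0) = 122/11; p² − 123·q² = 14884 − 14883 = 1.
  The first convergent with p² − 123·q² = 1 gives the fundamental solution (x₁, y₁) = (122, 11).
Step 2: Apply the recurrence (x_{n+1}, y_{n+1}) = (x₁x_n + 123y₁y_n, x₁y_n + y₁x_n) repeatedly.
  From (x_1, y_1) = (122, 11): x_2 = 122·122 + 123·11·11 = 29767; y_2 = 122·11 + 11·122 = 2684.
Step 3: Verify x_2² - 123·y_2² = 886074289 - 886074288 = 1 (should be 1). ✓

(x_1, y_1) = (122, 11); (x_2, y_2) = (29767, 2684).


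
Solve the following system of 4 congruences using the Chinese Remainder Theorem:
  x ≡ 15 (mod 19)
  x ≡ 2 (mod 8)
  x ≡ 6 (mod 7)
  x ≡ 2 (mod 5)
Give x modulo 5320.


Product of moduli M = 19 · 8 · 7 · 5 = 5320.
Merge one congruence at a time:
  Start: x ≡ 15 (mod 19).
  Combine with x ≡ 2 (mod 8); new modulus lcm = 152.
    Write x = 15 + 19·t and substitute into x ≡ 2 (mod 8): 19·t ≡ 2 − 15 = -13 (mod 8).
    Reduce coefficients mod 8: 3·t ≡ 3 (mod 8).
    The inverse of 3 mod 8 is 3 (since 3·3 = 9 = 1·8 + 1), so t ≡ 3·3 = 9 ≡ 1 (mod 8).
    Then x = 15 + 19·1 = 34, valid modulo lcm(19, 8) = 152: x ≡ 34 (mod 152).
  Combine with x ≡ 6 (mod 7); new modulus lcm = 1064.
    Write x = 34 + 152·t and substitute into x ≡ 6 (mod 7): 152·t ≡ 6 − 34 = -28 (mod 7).
    Reduce coefficients mod 7: 5·t ≡ 0 (mod 7).
    The inverse of 5 mod 7 is 3 (since 5·3 = 15 = 2·7 + 1), so t ≡ 3·0 = 0 ≡ 0 (mod 7).
    Then x = 34 + 152·0 = 34, valid modulo lcm(152, 7) = 1064: x ≡ 34 (mod 1064).
  Combine with x ≡ 2 (mod 5); new modulus lcm = 5320.
    Write x = 34 + 1064·t and substitute into x ≡ 2 (mod 5): 1064·t ≡ 2 − 34 = -32 (mod 5).
    Reduce coefficients mod 5: 4·t ≡ 3 (mod 5).
    The inverse of 4 mod 5 is 4 (since 4·4 = 16 = 3·5 + 1), so t ≡ 4·3 = 12 ≡ 2 (mod 5).
    Then x = 34 + 1064·2 = 2162, valid modulo lcm(1064, 5) = 5320: x ≡ 2162 (mod 5320).
Verify against each original: 2162 mod 19 = 15, 2162 mod 8 = 2, 2162 mod 7 = 6, 2162 mod 5 = 2.

x ≡ 2162 (mod 5320).
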